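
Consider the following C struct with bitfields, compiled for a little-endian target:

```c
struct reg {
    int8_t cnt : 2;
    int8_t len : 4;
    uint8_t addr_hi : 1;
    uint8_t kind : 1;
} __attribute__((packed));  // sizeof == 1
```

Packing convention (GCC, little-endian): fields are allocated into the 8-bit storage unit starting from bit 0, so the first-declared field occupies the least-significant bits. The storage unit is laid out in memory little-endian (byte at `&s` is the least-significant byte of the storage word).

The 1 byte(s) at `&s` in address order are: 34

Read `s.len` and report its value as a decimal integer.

-3

[0]=0x34 (little-endian) → word 0x34
cnt:2 @ bit 0 → (0x34>>0)&0x3 = 0x0
len:4 @ bit 2 → (0x34>>2)&0xf = 0xd  ←
addr_hi:1 @ bit 6 → (0x34>>6)&0x1 = 0x0
kind:1 @ bit 7 → (0x34>>7)&0x1 = 0x0
len signed 4b, MSB=1: 13 - 16 = -3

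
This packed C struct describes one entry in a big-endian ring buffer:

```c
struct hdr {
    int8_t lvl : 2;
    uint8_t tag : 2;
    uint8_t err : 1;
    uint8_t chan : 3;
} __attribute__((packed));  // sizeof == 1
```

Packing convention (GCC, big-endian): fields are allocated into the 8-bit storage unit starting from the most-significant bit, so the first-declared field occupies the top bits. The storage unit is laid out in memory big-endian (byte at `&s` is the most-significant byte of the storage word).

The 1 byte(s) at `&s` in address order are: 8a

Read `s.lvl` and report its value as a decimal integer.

[0]=0x8a (big-endian) → word 0x8a
lvl [6+:2] = (word>>6) & 0x3 = 2  ←
tag [4+:2] = (word>>4) & 0x3 = 0
err [3+:1] = (word>>3) & 0x1 = 1
chan [0+:3] = (word>>0) & 0x7 = 2
lvl signed 2b, MSB=1: 2 - 4 = -2

-2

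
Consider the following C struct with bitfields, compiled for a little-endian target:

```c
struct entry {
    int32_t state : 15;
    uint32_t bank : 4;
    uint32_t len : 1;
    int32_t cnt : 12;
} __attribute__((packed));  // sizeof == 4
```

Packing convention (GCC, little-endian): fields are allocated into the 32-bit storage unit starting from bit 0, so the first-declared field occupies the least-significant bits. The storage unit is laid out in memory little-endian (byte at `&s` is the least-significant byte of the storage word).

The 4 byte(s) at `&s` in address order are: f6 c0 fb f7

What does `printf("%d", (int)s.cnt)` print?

[0]=0xf6 [1]=0xc0 [2]=0xfb [3]=0xf7 (little-endian) → word 0xf7fbc0f6
state [0+:15] = (word>>0) & 0x7fff = 16630
bank [15+:4] = (word>>15) & 0xf = 7
len [19+:1] = (word>>19) & 0x1 = 1
cnt [20+:12] = (word>>20) & 0xfff = 3967  ←
cnt signed 12b, MSB=1: 3967 - 4096 = -129

-129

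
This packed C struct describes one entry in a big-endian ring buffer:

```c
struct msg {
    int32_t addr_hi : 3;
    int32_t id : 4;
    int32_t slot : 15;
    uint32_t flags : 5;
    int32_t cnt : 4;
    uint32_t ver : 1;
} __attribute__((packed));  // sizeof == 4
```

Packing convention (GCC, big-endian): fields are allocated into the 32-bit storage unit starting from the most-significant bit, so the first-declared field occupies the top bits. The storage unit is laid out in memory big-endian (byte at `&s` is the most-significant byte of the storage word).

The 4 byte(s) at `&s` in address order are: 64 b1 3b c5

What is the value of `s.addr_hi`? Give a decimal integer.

[0]=0x64 [1]=0xb1 [2]=0x3b [3]=0xc5 (big-endian) → word 0x64b13bc5
addr_hi:3 @ bit 29 → (0x64b13bc5>>29)&0x7 = 0x3  ←
id:4 @ bit 25 → (0x64b13bc5>>25)&0xf = 0x2
slot:15 @ bit 10 → (0x64b13bc5>>10)&0x7fff = 0x2c4e
flags:5 @ bit 5 → (0x64b13bc5>>5)&0x1f = 0x1e
cnt:4 @ bit 1 → (0x64b13bc5>>1)&0xf = 0x2
ver:1 @ bit 0 → (0x64b13bc5>>0)&0x1 = 0x1
addr_hi signed 3b, MSB=0: value = 3

3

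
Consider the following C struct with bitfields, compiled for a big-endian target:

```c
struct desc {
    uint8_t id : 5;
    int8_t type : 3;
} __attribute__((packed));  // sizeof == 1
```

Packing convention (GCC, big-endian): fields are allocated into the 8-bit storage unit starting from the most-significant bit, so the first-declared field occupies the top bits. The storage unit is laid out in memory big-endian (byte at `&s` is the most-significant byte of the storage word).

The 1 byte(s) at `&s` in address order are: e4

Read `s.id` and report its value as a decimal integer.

28

[0]=0xe4 (big-endian) → word 0xe4
id:5 @ bit 3 → (0xe4>>3)&0x1f = 0x1c  ←
type:3 @ bit 0 → (0xe4>>0)&0x7 = 0x4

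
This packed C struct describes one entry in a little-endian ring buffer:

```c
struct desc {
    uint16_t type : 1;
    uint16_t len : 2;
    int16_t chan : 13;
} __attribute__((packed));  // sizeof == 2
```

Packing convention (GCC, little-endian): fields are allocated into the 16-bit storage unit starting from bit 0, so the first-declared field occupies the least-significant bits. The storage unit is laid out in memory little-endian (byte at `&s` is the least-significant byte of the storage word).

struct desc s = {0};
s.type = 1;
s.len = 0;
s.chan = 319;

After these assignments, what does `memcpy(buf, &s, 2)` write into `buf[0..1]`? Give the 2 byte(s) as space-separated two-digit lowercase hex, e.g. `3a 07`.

[0+:1] type=1 & 0x1 = 0x1; word=0x0001
[1+:2] len=0 & 0x3 = 0x0; word=0x0001
[3+:13] chan=319 & 0x1fff = 0x13f; word=0x09f9
word = 0x09f9 → little-endian bytes:
  [0]=0xf9  [1]=0x09

f9 09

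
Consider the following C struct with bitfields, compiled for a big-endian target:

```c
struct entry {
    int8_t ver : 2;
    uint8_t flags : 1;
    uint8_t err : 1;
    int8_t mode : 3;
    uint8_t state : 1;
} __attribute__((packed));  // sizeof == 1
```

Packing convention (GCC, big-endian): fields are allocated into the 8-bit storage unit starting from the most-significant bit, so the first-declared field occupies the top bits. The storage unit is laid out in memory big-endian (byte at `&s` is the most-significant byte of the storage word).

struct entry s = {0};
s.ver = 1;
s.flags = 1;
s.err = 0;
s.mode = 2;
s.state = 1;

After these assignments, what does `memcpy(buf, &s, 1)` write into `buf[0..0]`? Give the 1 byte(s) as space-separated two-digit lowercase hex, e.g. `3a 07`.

[6+:2] ver=1 & 0x3 = 0x1; word=0x40
[5+:1] flags=1 & 0x1 = 0x1; word=0x60
[4+:1] err=0 & 0x1 = 0x0; word=0x60
[1+:3] mode=2 & 0x7 = 0x2; word=0x64
[0+:1] state=1 & 0x1 = 0x1; word=0x65
word = 0x65 → big-endian bytes:
  [0]=0x65

65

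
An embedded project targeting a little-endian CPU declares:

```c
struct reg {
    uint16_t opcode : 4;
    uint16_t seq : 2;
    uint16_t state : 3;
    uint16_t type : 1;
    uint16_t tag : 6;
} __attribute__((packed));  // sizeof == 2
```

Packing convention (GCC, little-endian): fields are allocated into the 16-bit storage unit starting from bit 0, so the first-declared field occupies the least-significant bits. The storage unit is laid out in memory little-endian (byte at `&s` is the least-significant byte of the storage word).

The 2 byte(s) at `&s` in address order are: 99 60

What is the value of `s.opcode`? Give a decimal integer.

9

[0]=0x99 [1]=0x60 (little-endian) → word 0x6099
opcode [0+:4] = (word>>0) & 0xf = 9  ←
seq [4+:2] = (word>>4) & 0x3 = 1
state [6+:3] = (word>>6) & 0x7 = 2
type [9+:1] = (word>>9) & 0x1 = 0
tag [10+:6] = (word>>10) & 0x3f = 24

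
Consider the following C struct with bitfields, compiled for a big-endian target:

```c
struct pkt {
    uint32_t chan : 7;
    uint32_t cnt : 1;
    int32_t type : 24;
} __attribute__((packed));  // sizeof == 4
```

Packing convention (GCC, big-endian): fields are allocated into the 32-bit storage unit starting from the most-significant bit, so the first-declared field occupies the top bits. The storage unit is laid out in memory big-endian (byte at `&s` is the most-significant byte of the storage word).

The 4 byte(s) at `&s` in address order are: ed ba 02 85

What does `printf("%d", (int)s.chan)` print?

118

[0]=0xed [1]=0xba [2]=0x02 [3]=0x85 (big-endian) → word 0xedba0285
chan [25+:7] = (word>>25) & 0x7f = 118  ←
cnt [24+:1] = (word>>24) & 0x1 = 1
type [0+:24] = (word>>0) & 0xffffff = 12190341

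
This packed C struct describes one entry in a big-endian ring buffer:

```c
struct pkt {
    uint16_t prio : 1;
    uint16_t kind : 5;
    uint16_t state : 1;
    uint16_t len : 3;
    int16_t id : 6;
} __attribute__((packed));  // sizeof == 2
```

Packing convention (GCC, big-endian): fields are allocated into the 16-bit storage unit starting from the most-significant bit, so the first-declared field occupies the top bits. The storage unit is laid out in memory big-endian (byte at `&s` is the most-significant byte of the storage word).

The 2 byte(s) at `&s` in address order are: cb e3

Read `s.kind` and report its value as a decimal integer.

[0]=0xcb [1]=0xe3 (big-endian) → word 0xcbe3
prio:1 @ bit 15 → (0xcbe3>>15)&0x1 = 0x1
kind:5 @ bit 10 → (0xcbe3>>10)&0x1f = 0x12  ←
state:1 @ bit 9 → (0xcbe3>>9)&0x1 = 0x1
len:3 @ bit 6 → (0xcbe3>>6)&0x7 = 0x7
id:6 @ bit 0 → (0xcbe3>>0)&0x3f = 0x23

18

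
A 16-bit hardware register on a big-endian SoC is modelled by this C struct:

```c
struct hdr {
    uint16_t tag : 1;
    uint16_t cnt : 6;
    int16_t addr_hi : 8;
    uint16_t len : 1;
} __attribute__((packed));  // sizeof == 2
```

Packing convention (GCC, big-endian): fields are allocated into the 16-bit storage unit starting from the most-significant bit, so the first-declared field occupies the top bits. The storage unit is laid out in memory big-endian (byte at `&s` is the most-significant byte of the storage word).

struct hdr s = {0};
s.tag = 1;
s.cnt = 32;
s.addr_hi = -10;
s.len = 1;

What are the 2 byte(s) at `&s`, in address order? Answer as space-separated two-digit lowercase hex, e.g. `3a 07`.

tag (1b) val=1 bits=0x1 at bit 15: 0x8000
cnt (6b) val=32 bits=0x20 at bit 9: 0xc000
addr_hi (8b) val=-10 bits=0xf6 at bit 1: 0xc1ec
len (1b) val=1 bits=0x1 at bit 0: 0xc1ed
word = 0xc1ed → big-endian bytes:
  [0]=0xc1  [1]=0xed

c1 ed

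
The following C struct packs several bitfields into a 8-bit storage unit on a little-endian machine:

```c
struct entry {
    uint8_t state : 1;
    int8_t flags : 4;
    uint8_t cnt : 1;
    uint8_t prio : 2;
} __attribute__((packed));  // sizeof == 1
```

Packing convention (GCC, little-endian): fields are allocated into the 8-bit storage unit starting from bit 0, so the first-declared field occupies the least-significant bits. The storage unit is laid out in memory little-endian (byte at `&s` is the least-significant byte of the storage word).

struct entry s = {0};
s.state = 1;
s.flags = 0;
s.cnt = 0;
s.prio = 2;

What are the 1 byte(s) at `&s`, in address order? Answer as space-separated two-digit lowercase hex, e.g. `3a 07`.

81

state (1b) val=1 bits=0x1 at bit 0: 0x01
flags (4b) val=0 bits=0x0 at bit 1: 0x01
cnt (1b) val=0 bits=0x0 at bit 5: 0x01
prio (2b) val=2 bits=0x2 at bit 6: 0x81
word = 0x81 → little-endian bytes:
  [0]=0x81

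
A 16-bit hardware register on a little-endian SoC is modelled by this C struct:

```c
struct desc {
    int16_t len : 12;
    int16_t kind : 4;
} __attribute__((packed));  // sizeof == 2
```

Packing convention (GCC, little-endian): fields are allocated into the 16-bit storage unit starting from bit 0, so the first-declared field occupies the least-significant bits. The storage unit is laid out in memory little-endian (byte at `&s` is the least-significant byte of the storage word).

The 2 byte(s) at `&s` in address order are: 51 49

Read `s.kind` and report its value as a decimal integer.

[0]=0x51 [1]=0x49 (little-endian) → word 0x4951
len:12 @ bit 0 → (0x4951>>0)&0xfff = 0x951
kind:4 @ bit 12 → (0x4951>>12)&0xf = 0x4  ←
kind signed 4b, MSB=0: value = 4

4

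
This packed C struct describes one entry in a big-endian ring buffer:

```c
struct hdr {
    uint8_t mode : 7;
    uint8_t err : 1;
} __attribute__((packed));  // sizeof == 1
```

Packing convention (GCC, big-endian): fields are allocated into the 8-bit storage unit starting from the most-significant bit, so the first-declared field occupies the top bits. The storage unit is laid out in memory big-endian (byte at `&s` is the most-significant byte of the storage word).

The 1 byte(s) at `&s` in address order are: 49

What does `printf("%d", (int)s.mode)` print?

[0]=0x49 (big-endian) → word 0x49
mode [1+:7] = (word>>1) & 0x7f = 36  ←
err [0+:1] = (word>>0) & 0x1 = 1

36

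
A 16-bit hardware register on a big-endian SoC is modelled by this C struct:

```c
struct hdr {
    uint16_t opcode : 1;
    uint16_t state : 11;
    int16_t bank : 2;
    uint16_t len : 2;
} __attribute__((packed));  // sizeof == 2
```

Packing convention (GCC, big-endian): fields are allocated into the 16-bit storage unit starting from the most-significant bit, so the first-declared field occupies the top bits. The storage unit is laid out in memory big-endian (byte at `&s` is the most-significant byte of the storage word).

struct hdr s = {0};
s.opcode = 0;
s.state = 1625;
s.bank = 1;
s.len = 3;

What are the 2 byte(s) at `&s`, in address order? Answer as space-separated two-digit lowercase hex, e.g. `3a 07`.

65 97

opcode:1 = 0 → 0x0 << 15 → word 0x0000
state:11 = 1625 → 0x659 << 4 → word 0x6590
bank:2 = 1 → 0x1 << 2 → word 0x6594
len:2 = 3 → 0x3 << 0 → word 0x6597
word = 0x6597 → big-endian bytes:
  [0]=0x65  [1]=0x97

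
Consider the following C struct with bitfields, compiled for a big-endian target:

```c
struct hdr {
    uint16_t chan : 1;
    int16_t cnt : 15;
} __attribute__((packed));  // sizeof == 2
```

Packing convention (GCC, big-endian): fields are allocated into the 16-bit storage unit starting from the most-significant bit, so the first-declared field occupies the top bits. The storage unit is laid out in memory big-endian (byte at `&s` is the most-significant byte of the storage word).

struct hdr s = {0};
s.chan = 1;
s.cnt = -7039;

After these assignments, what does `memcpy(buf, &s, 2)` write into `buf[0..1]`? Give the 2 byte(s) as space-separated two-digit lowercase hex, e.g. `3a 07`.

e4 81

[15+:1] chan=1 & 0x1 = 0x1; word=0x8000
[0+:15] cnt=-7039 & 0x7fff = 0x6481; word=0xe481
word = 0xe481 → big-endian bytes:
  [0]=0xe4  [1]=0x81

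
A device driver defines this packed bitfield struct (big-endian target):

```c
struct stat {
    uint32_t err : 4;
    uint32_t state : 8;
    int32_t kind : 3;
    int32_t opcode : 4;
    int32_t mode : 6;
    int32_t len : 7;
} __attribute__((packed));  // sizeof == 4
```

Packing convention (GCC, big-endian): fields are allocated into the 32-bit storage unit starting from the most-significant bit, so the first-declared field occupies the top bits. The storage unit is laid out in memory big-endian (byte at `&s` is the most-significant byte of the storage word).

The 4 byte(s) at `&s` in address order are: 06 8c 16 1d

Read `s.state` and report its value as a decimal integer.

[0]=0x06 [1]=0x8c [2]=0x16 [3]=0x1d (big-endian) → word 0x068c161d
err [28+:4] = (word>>28) & 0xf = 0
state [20+:8] = (word>>20) & 0xff = 104  ←
kind [17+:3] = (word>>17) & 0x7 = 6
opcode [13+:4] = (word>>13) & 0xf = 0
mode [7+:6] = (word>>7) & 0x3f = 44
len [0+:7] = (word>>0) & 0x7f = 29

104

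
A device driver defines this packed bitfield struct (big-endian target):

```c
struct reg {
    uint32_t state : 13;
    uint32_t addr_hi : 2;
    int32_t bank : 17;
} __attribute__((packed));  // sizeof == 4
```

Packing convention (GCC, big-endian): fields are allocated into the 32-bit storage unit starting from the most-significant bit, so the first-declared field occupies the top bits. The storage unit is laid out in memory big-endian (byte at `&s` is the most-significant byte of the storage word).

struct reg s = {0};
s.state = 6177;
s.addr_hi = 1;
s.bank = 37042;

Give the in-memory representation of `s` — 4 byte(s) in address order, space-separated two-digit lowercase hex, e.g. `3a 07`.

c1 0a 90 b2

state:13 = 6177 → 0x1821 << 19 → word 0xc1080000
addr_hi:2 = 1 → 0x1 << 17 → word 0xc10a0000
bank:17 = 37042 → 0x90b2 << 0 → word 0xc10a90b2
word = 0xc10a90b2 → big-endian bytes:
  [0]=0xc1  [1]=0x0a  [2]=0x90  [3]=0xb2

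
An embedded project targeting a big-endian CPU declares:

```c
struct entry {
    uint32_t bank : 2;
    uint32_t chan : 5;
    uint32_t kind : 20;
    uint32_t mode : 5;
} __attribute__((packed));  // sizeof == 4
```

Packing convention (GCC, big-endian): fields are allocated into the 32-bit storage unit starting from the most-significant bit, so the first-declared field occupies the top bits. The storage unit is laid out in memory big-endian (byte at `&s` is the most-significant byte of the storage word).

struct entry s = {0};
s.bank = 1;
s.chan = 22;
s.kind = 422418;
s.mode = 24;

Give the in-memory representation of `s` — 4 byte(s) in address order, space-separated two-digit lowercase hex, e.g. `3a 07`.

bank (2b) val=1 bits=0x1 at bit 30: 0x40000000
chan (5b) val=22 bits=0x16 at bit 25: 0x6c000000
kind (20b) val=422418 bits=0x67212 at bit 5: 0x6cce4240
mode (5b) val=24 bits=0x18 at bit 0: 0x6cce4258
word = 0x6cce4258 → big-endian bytes:
  [0]=0x6c  [1]=0xce  [2]=0x42  [3]=0x58

6c ce 42 58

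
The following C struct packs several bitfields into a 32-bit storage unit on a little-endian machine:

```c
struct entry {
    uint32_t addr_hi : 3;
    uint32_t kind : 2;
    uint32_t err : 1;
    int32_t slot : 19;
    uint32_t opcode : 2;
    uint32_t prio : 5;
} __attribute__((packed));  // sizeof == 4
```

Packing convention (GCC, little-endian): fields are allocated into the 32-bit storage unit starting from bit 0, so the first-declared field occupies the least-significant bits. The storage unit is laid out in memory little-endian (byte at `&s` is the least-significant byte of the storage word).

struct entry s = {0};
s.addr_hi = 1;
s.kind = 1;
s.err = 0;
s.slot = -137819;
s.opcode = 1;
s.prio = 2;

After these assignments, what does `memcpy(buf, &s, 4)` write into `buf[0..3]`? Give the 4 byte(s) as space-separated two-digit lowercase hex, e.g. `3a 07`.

49 69 79 13

addr_hi (3b) val=1 bits=0x1 at bit 0: 0x00000001
kind (2b) val=1 bits=0x1 at bit 3: 0x00000009
err (1b) val=0 bits=0x0 at bit 5: 0x00000009
slot (19b) val=-137819 bits=0x5e5a5 at bit 6: 0x01796949
opcode (2b) val=1 bits=0x1 at bit 25: 0x03796949
prio (5b) val=2 bits=0x2 at bit 27: 0x13796949
word = 0x13796949 → little-endian bytes:
  [0]=0x49  [1]=0x69  [2]=0x79  [3]=0x13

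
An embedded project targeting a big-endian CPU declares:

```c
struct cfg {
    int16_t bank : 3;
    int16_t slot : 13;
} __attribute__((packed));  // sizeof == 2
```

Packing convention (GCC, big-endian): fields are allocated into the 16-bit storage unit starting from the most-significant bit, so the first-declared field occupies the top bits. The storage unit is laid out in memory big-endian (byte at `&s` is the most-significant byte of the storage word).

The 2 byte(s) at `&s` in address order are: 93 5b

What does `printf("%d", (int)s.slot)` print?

-3237

[0]=0x93 [1]=0x5b (big-endian) → word 0x935b
bank [13+:3] = (word>>13) & 0x7 = 4
slot [0+:13] = (word>>0) & 0x1fff = 4955  ←
slot signed 13b, MSB=1: 4955 - 8192 = -3237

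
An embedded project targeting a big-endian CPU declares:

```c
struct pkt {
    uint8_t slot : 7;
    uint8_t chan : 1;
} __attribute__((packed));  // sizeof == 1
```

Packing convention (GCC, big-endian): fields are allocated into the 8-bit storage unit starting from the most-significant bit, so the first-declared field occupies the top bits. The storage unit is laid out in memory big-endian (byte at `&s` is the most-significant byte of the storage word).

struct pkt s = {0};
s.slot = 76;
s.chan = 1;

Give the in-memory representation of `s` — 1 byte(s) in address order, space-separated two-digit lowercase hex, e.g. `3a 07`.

slot (7b) val=76 bits=0x4c at bit 1: 0x98
chan (1b) val=1 bits=0x1 at bit 0: 0x99
word = 0x99 → big-endian bytes:
  [0]=0x99

99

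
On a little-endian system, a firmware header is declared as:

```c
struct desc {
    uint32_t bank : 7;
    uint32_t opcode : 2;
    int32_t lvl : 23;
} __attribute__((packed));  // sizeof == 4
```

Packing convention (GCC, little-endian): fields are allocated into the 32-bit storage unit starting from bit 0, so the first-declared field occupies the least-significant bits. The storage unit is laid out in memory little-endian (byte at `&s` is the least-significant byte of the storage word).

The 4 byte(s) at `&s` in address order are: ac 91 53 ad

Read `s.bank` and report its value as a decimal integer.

[0]=0xac [1]=0x91 [2]=0x53 [3]=0xad (little-endian) → word 0xad5391ac
bank:7 @ bit 0 → (0xad5391ac>>0)&0x7f = 0x2c  ←
opcode:2 @ bit 7 → (0xad5391ac>>7)&0x3 = 0x3
lvl:23 @ bit 9 → (0xad5391ac>>9)&0x7fffff = 0x56a9c8

44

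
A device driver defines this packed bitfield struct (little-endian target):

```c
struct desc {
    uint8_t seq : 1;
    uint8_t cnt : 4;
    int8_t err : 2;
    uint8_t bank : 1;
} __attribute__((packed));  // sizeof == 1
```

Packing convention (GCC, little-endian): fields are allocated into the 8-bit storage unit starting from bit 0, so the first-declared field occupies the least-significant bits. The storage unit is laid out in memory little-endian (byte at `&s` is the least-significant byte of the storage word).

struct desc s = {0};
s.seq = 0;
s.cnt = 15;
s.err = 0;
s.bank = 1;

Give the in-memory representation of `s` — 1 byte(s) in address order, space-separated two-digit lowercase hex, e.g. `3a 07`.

seq (1b) val=0 bits=0x0 at bit 0: 0x00
cnt (4b) val=15 bits=0xf at bit 1: 0x1e
err (2b) val=0 bits=0x0 at bit 5: 0x1e
bank (1b) val=1 bits=0x1 at bit 7: 0x9e
word = 0x9e → little-endian bytes:
  [0]=0x9e

9e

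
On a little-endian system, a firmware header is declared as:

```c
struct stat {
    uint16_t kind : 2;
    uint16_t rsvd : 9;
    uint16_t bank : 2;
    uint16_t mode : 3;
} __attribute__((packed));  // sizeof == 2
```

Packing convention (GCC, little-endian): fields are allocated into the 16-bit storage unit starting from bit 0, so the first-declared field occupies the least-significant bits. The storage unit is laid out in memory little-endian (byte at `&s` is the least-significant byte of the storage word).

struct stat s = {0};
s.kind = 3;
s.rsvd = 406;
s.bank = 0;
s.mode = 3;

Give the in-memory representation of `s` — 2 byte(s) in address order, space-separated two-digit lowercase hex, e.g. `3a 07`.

5b 66

kind:2 = 3 → 0x3 << 0 → word 0x0003
rsvd:9 = 406 → 0x196 << 2 → word 0x065b
bank:2 = 0 → 0x0 << 11 → word 0x065b
mode:3 = 3 → 0x3 << 13 → word 0x665b
word = 0x665b → little-endian bytes:
  [0]=0x5b  [1]=0x66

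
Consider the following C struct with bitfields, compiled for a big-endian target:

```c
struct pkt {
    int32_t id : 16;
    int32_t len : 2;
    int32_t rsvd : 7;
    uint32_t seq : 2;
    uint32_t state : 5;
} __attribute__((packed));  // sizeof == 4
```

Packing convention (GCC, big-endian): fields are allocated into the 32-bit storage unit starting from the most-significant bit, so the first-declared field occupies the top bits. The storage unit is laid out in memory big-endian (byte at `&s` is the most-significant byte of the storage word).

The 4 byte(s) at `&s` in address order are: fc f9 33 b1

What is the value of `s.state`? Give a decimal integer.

[0]=0xfc [1]=0xf9 [2]=0x33 [3]=0xb1 (big-endian) → word 0xfcf933b1
id [16+:16] = (word>>16) & 0xffff = 64761
len [14+:2] = (word>>14) & 0x3 = 0
rsvd [7+:7] = (word>>7) & 0x7f = 103
seq [5+:2] = (word>>5) & 0x3 = 1
state [0+:5] = (word>>0) & 0x1f = 17  ←

17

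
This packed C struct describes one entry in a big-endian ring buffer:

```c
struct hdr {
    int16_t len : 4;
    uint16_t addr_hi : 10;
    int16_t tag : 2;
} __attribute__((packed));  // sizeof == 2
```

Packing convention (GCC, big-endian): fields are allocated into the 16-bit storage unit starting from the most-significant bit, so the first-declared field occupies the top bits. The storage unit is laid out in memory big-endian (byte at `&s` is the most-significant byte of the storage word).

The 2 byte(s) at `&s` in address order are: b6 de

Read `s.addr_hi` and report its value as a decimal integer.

[0]=0xb6 [1]=0xde (big-endian) → word 0xb6de
len [12+:4] = (word>>12) & 0xf = 11
addr_hi [2+:10] = (word>>2) & 0x3ff = 439  ←
tag [0+:2] = (word>>0) & 0x3 = 2

439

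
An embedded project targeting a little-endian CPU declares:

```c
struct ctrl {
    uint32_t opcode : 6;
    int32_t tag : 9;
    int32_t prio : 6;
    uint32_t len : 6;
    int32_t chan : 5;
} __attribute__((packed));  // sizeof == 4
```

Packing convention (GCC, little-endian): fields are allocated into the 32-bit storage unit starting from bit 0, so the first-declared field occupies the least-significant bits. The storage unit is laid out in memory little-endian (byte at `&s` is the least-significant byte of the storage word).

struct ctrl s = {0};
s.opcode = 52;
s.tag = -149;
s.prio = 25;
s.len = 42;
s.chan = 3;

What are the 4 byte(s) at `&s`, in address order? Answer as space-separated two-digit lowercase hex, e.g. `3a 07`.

opcode (6b) val=52 bits=0x34 at bit 0: 0x00000034
tag (9b) val=-149 bits=0x16b at bit 6: 0x00005af4
prio (6b) val=25 bits=0x19 at bit 15: 0x000cdaf4
len (6b) val=42 bits=0x2a at bit 21: 0x054cdaf4
chan (5b) val=3 bits=0x3 at bit 27: 0x1d4cdaf4
word = 0x1d4cdaf4 → little-endian bytes:
  [0]=0xf4  [1]=0xda  [2]=0x4c  [3]=0x1d

f4 da 4c 1d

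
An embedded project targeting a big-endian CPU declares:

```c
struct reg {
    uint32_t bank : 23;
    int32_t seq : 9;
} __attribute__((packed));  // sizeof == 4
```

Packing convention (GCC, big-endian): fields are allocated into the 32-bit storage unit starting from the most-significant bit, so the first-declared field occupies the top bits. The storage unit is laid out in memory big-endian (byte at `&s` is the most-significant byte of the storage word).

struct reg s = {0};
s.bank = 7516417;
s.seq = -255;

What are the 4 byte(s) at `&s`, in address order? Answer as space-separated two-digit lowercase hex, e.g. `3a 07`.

e5 62 03 01

bank (23b) val=7516417 bits=0x72b101 at bit 9: 0xe5620200
seq (9b) val=-255 bits=0x101 at bit 0: 0xe5620301
word = 0xe5620301 → big-endian bytes:
  [0]=0xe5  [1]=0x62  [2]=0x03  [3]=0x01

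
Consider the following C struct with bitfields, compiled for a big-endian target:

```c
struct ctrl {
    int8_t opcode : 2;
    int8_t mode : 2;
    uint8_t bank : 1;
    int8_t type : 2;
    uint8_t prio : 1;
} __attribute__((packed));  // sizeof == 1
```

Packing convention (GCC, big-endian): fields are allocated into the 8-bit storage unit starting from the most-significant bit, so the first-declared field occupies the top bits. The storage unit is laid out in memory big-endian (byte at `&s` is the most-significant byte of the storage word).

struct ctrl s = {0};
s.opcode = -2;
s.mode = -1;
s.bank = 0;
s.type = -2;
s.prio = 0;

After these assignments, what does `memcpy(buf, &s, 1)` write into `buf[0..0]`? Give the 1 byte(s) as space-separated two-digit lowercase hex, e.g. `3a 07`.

opcode:2 = -2 → 0x2 << 6 → word 0x80
mode:2 = -1 → 0x3 << 4 → word 0xb0
bank:1 = 0 → 0x0 << 3 → word 0xb0
type:2 = -2 → 0x2 << 1 → word 0xb4
prio:1 = 0 → 0x0 << 0 → word 0xb4
word = 0xb4 → big-endian bytes:
  [0]=0xb4

b4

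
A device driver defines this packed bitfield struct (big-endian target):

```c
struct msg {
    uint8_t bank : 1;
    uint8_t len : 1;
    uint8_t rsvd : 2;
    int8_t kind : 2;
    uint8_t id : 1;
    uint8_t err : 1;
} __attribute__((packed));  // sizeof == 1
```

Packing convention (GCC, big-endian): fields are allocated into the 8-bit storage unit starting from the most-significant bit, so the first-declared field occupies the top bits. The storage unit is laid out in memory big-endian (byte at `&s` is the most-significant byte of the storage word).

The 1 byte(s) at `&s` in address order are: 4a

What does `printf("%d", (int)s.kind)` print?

[0]=0x4a (big-endian) → word 0x4a
bank [7+:1] = (word>>7) & 0x1 = 0
len [6+:1] = (word>>6) & 0x1 = 1
rsvd [4+:2] = (word>>4) & 0x3 = 0
kind [2+:2] = (word>>2) & 0x3 = 2  ←
id [1+:1] = (word>>1) & 0x1 = 1
err [0+:1] = (word>>0) & 0x1 = 0
kind signed 2b, MSB=1: 2 - 4 = -2

-2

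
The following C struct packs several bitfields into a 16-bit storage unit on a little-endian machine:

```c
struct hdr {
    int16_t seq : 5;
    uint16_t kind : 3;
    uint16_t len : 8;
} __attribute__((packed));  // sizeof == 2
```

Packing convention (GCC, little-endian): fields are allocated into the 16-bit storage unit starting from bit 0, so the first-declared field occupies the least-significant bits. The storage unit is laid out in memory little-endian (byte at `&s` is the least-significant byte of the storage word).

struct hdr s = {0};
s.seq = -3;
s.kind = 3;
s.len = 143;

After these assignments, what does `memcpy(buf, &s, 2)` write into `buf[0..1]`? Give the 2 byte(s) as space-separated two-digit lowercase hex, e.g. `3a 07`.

7d 8f

seq (5b) val=-3 bits=0x1d at bit 0: 0x001d
kind (3b) val=3 bits=0x3 at bit 5: 0x007d
len (8b) val=143 bits=0x8f at bit 8: 0x8f7d
word = 0x8f7d → little-endian bytes:
  [0]=0x7d  [1]=0x8f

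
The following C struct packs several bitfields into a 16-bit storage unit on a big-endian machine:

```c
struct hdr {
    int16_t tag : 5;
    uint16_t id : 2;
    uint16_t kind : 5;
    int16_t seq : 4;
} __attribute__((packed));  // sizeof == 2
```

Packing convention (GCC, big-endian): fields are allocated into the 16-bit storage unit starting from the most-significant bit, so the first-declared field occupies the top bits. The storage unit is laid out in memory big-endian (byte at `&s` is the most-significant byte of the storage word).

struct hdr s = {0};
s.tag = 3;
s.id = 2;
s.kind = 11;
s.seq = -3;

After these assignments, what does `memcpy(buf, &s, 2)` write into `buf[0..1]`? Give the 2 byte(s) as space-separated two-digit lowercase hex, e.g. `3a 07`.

[11+:5] tag=3 & 0x1f = 0x3; word=0x1800
[9+:2] id=2 & 0x3 = 0x2; word=0x1c00
[4+:5] kind=11 & 0x1f = 0xb; word=0x1cb0
[0+:4] seq=-3 & 0xf = 0xd; word=0x1cbd
word = 0x1cbd → big-endian bytes:
  [0]=0x1c  [1]=0xbd

1c bd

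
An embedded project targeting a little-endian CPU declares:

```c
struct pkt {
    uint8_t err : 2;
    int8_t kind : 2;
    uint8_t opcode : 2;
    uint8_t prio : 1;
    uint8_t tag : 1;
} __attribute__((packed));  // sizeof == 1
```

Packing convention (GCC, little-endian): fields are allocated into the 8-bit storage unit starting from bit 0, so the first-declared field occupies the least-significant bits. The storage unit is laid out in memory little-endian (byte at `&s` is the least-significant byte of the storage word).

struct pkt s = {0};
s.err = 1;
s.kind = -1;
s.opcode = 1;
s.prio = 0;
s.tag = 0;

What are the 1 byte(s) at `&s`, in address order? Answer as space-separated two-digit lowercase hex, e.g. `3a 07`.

err (2b) val=1 bits=0x1 at bit 0: 0x01
kind (2b) val=-1 bits=0x3 at bit 2: 0x0d
opcode (2b) val=1 bits=0x1 at bit 4: 0x1d
prio (1b) val=0 bits=0x0 at bit 6: 0x1d
tag (1b) val=0 bits=0x0 at bit 7: 0x1d
word = 0x1d → little-endian bytes:
  [0]=0x1d

1d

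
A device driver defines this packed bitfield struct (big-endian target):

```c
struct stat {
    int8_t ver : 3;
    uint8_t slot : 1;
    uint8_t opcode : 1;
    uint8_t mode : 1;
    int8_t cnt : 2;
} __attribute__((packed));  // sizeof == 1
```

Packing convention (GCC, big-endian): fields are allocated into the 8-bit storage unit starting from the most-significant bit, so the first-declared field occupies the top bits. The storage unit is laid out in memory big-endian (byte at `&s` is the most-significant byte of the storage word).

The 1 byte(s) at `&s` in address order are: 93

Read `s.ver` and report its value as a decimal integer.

[0]=0x93 (big-endian) → word 0x93
ver [5+:3] = (word>>5) & 0x7 = 4  ←
slot [4+:1] = (word>>4) & 0x1 = 1
opcode [3+:1] = (word>>3) & 0x1 = 0
mode [2+:1] = (word>>2) & 0x1 = 0
cnt [0+:2] = (word>>0) & 0x3 = 3
ver signed 3b, MSB=1: 4 - 8 = -4

-4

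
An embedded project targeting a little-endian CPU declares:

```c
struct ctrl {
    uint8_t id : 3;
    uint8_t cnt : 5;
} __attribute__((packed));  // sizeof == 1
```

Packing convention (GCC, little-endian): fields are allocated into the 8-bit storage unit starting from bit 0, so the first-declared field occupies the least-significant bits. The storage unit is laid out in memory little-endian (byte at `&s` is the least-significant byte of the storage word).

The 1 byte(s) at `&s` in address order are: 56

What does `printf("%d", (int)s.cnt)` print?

[0]=0x56 (little-endian) → word 0x56
id:3 @ bit 0 → (0x56>>0)&0x7 = 0x6
cnt:5 @ bit 3 → (0x56>>3)&0x1f = 0xa  ←

10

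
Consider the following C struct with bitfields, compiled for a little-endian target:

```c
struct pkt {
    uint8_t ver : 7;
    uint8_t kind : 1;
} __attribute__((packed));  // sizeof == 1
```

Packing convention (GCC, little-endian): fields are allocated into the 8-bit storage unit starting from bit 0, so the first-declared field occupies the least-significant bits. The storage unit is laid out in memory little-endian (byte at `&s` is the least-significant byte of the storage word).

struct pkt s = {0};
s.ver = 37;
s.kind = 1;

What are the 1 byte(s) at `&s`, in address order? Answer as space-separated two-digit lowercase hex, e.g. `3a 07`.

a5

[0+:7] ver=37 & 0x7f = 0x25; word=0x25
[7+:1] kind=1 & 0x1 = 0x1; word=0xa5
word = 0xa5 → little-endian bytes:
  [0]=0xa5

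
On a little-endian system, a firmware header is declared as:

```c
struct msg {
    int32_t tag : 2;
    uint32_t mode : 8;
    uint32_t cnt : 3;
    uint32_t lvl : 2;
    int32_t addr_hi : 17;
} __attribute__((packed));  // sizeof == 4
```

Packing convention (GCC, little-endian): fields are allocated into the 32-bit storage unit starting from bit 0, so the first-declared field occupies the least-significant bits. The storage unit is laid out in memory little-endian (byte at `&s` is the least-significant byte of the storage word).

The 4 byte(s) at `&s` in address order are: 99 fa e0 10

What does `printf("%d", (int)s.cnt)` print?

[0]=0x99 [1]=0xfa [2]=0xe0 [3]=0x10 (little-endian) → word 0x10e0fa99
tag [0+:2] = (word>>0) & 0x3 = 1
mode [2+:8] = (word>>2) & 0xff = 166
cnt [10+:3] = (word>>10) & 0x7 = 6  ←
lvl [13+:2] = (word>>13) & 0x3 = 3
addr_hi [15+:17] = (word>>15) & 0x1ffff = 8641

6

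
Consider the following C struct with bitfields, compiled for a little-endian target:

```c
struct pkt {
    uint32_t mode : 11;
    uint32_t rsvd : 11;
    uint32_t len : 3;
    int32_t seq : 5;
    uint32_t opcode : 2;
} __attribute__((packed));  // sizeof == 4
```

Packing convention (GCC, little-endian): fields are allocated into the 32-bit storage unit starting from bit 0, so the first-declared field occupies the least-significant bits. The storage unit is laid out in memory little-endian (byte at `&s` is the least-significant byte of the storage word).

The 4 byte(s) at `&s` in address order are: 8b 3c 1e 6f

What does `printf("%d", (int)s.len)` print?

4

[0]=0x8b [1]=0x3c [2]=0x1e [3]=0x6f (little-endian) → word 0x6f1e3c8b
mode:11 @ bit 0 → (0x6f1e3c8b>>0)&0x7ff = 0x48b
rsvd:11 @ bit 11 → (0x6f1e3c8b>>11)&0x7ff = 0x3c7
len:3 @ bit 22 → (0x6f1e3c8b>>22)&0x7 = 0x4  ←
seq:5 @ bit 25 → (0x6f1e3c8b>>25)&0x1f = 0x17
opcode:2 @ bit 30 → (0x6f1e3c8b>>30)&0x3 = 0x1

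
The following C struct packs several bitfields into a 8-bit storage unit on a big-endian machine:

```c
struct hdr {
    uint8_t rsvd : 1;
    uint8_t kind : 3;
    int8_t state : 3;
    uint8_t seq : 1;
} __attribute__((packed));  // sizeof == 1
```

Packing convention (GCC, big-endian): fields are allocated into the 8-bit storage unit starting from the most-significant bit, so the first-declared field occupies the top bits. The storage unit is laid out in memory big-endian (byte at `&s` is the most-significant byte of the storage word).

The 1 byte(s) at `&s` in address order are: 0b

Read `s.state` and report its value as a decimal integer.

-3

[0]=0x0b (big-endian) → word 0x0b
rsvd [7+:1] = (word>>7) & 0x1 = 0
kind [4+:3] = (word>>4) & 0x7 = 0
state [1+:3] = (word>>1) & 0x7 = 5  ←
seq [0+:1] = (word>>0) & 0x1 = 1
state signed 3b, MSB=1: 5 - 8 = -3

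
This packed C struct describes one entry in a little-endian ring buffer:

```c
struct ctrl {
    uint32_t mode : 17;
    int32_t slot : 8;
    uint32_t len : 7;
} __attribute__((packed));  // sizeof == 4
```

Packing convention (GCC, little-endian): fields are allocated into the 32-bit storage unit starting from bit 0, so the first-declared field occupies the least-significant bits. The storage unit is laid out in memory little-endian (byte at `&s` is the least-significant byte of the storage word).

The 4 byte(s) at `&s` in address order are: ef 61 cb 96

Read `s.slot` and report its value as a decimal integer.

101

[0]=0xef [1]=0x61 [2]=0xcb [3]=0x96 (little-endian) → word 0x96cb61ef
mode:17 @ bit 0 → (0x96cb61ef>>0)&0x1ffff = 0x161ef
slot:8 @ bit 17 → (0x96cb61ef>>17)&0xff = 0x65  ←
len:7 @ bit 25 → (0x96cb61ef>>25)&0x7f = 0x4b
slot signed 8b, MSB=0: value = 101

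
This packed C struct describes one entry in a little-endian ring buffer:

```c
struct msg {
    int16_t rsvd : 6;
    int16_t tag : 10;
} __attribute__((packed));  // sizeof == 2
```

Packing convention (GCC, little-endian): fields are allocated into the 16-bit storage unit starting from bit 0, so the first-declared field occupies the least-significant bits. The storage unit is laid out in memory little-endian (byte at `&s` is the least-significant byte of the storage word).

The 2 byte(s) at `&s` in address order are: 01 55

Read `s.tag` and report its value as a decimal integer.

340

[0]=0x01 [1]=0x55 (little-endian) → word 0x5501
rsvd:6 @ bit 0 → (0x5501>>0)&0x3f = 0x1
tag:10 @ bit 6 → (0x5501>>6)&0x3ff = 0x154  ←
tag signed 10b, MSB=0: value = 340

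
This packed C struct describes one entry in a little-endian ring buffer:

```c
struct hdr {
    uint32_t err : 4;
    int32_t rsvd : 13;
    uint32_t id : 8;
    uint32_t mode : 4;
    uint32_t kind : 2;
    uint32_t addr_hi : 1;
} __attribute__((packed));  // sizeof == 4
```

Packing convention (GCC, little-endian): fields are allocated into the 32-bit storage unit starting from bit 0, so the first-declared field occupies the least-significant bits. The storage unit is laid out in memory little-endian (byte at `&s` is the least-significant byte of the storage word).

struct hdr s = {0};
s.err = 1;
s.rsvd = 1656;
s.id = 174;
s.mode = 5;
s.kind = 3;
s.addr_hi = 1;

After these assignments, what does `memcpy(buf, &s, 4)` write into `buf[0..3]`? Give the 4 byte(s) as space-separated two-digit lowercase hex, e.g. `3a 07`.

[0+:4] err=1 & 0xf = 0x1; word=0x00000001
[4+:13] rsvd=1656 & 0x1fff = 0x678; word=0x00006781
[17+:8] id=174 & 0xff = 0xae; word=0x015c6781
[25+:4] mode=5 & 0xf = 0x5; word=0x0b5c6781
[29+:2] kind=3 & 0x3 = 0x3; word=0x6b5c6781
[31+:1] addr_hi=1 & 0x1 = 0x1; word=0xeb5c6781
word = 0xeb5c6781 → little-endian bytes:
  [0]=0x81  [1]=0x67  [2]=0x5c  [3]=0xeb

81 67 5c eb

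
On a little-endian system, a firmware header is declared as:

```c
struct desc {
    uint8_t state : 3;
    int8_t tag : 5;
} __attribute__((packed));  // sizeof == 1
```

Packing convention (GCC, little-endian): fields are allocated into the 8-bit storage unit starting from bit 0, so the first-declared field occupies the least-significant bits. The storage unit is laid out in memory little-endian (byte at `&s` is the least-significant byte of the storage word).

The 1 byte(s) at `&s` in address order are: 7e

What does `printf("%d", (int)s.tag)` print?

[0]=0x7e (little-endian) → word 0x7e
state [0+:3] = (word>>0) & 0x7 = 6
tag [3+:5] = (word>>3) & 0x1f = 15  ←
tag signed 5b, MSB=0: value = 15

15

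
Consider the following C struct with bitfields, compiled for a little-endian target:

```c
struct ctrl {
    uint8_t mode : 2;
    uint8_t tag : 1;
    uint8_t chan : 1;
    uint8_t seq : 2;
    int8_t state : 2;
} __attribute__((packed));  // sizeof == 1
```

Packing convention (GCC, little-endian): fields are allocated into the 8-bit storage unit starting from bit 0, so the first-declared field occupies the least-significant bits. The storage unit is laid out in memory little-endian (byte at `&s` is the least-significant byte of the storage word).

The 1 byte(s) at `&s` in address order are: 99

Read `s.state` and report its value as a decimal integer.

-2

[0]=0x99 (little-endian) → word 0x99
mode [0+:2] = (word>>0) & 0x3 = 1
tag [2+:1] = (word>>2) & 0x1 = 0
chan [3+:1] = (word>>3) & 0x1 = 1
seq [4+:2] = (word>>4) & 0x3 = 1
state [6+:2] = (word>>6) & 0x3 = 2  ←
state signed 2b, MSB=1: 2 - 4 = -2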